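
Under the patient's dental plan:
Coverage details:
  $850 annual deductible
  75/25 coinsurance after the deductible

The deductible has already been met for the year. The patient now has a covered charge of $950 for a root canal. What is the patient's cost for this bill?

With the deductible met, the entire $950 is subject to coinsurance.
Coinsurance: $950 × 25% = $237.50.

$237.50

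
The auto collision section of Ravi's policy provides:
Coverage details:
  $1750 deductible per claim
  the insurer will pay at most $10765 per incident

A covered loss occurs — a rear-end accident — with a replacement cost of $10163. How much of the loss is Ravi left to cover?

Subtract the deductible: $10163 − $1750 = $8413.
$8413 ≤ $10765, so the limit doesn't bind; insurer pays $8413.
Out of pocket: $10163 − $8413 = $1750.

$1750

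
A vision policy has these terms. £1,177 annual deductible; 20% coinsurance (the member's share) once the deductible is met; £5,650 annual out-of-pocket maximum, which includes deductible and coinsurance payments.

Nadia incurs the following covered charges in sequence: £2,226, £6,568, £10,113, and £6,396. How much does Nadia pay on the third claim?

Bill 1, £2,226: deductible takes £1,177, £1,049 remains; coinsurance £1,049 × 20% = £209.80. Member owes £1,386.80 (running OOP £1,386.80).
Bill 2, £6,568: deductible met; 20% of £6,568 = £1,313.60. Member pays £1,313.60; OOP now £2,700.40.
Bill 3, £10,113: deductible already satisfied, so member's share is 20% × £10,113 = £2,022.60. Member owes £2,022.60 (running OOP £4,723).

£2,022.60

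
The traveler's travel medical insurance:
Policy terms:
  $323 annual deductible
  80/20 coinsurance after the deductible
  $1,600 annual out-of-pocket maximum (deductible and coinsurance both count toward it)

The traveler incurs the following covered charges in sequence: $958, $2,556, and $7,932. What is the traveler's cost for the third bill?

$638.80

#1 ($958): $323 finishes the deductible; $635 goes to coinsurance; traveler's 20% is $127. Traveler pays $450; OOP now $450.
#2 ($2,556): deductible already satisfied, so traveler's share is 20% × $2,556 = $511.20. Traveler owes $511.20 (running OOP $961.20).
#3 ($7,932): deductible met; 20% of $7,932 = $1,586.40. That would push OOP to $2,547.60, over the $1,600 cap, so traveler pays $1,600 − $961.20 = $638.80.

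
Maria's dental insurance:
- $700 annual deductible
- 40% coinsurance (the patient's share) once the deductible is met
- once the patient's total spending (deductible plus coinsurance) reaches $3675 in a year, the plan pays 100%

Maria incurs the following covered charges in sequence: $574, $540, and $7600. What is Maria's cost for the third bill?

$2809.40

Claim 1 ($574): fully absorbed by the deductible. Patient owes $574 (running OOP $574).
Claim 2 ($540): $126 to deductible, leaving $414; patient's 40% is $165.60. Cost to patient: $291.60. OOP to date $865.60.
Claim 3 ($7600): 40% coinsurance on $7600 = $3040. OOP would hit $3905.60 > $3675, so the cap limits the patient to $3675 − $865.60 = $2809.40.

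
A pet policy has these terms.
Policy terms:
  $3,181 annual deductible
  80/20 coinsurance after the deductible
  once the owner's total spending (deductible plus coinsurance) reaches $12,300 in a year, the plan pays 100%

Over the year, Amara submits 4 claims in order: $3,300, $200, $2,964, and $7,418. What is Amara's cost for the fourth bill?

$1,483.60

#1 ($3,300): $3,181 to deductible, leaving $119; 20% of $119 = $23.80. Cost to owner: $3,204.80. OOP to date $3,204.80.
#2 ($200): deductible already satisfied, so owner's share is 20% × $200 = $40. Owner pays $40; OOP now $3,244.80.
#3 ($2,964): deductible already satisfied, so owner's share is 20% × $2,964 = $592.80. Owner pays $592.80; OOP now $3,837.60.
#4 ($7,418): deductible met; 20% of $7,418 = $1,483.60. Owner owes $1,483.60 (running OOP $5,321.20).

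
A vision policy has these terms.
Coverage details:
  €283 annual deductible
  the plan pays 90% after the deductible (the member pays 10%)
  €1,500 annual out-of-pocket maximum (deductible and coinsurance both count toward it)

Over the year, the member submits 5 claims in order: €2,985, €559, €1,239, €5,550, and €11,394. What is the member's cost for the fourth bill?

Bill 1, €2,985: €283 to deductible, leaving €2,702; member's 10% is €270.20. Member owes €553.20 (running OOP €553.20).
Bill 2, €559: deductible met; 10% of €559 = €55.90. Member pays €55.90; OOP now €609.10.
Bill 3, €1,239: 10% coinsurance on €1,239 = €123.90. Cost to member: €123.90. OOP to date €733.
Bill 4, €5,550: deductible met; 10% of €5,550 = €555. Member owes €555 (running OOP €1,288).

€555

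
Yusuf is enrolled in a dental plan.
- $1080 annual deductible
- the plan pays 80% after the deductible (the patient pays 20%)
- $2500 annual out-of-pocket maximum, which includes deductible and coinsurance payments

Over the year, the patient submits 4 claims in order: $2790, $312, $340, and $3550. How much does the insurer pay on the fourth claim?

$2840

Bill 1, $2790: $1080 finishes the deductible; $1710 goes to coinsurance; patient's 20% is $342. Cost to patient: $1422. OOP to date $1422. Plan pays $2790 − $1422 = $1368.
Bill 2, $312: deductible met; 20% of $312 = $62.40. Cost to patient: $62.40. OOP to date $1484.40. Plan pays $312 − $62.40 = $249.60.
Bill 3, $340: deductible met; 20% of $340 = $68. Patient pays $68; OOP now $1552.40. Plan pays $340 − $68 = $272.
Bill 4, $3550: deductible already satisfied, so patient's share is 20% × $3550 = $710. Patient owes $710 (running OOP $2262.40). Plan pays $3550 − $710 = $2840.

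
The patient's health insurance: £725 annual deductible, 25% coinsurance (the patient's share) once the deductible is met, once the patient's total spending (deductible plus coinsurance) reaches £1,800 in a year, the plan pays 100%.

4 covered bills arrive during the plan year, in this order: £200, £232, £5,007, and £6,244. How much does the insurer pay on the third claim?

£3,639

Claim 1 — £200: fully absorbed by the deductible. Patient pays £200; OOP now £200. Insurer: £200 − £200 = £0.
Claim 2 — £232: entire amount goes to the deductible. Cost to patient: £232. OOP to date £432. Plan pays £232 − £232 = £0.
Claim 3 — £5,007: £293 to deductible, leaving £4,714; patient's 25% is £1,178.50. Claim cost before the cap: £293 + £1,178.50 = £1,471.50. That would push OOP to £1,903.50, over the £1,800 cap, so patient pays £1,800 − £432 = £1,368. Insurer: £5,007 − £1,368 = £3,639.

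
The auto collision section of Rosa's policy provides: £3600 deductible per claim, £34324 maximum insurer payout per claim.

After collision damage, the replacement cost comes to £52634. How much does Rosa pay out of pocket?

Subtract the deductible: £52634 − £3600 = £49034.
The £34324 per-incident cap binds; insurer pays £34324.
Driver's share is the uncovered remainder: £52634 − £34324 = £18310.

£18310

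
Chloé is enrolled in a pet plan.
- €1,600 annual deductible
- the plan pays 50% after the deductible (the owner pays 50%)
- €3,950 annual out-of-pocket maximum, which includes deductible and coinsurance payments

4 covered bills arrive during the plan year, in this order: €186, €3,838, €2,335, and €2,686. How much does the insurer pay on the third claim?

€1,197

Bill 1, €186: all of it applies to the deductible. Owner owes €186 (running OOP €186). Insurer: €186 − €186 = €0.
Bill 2, €3,838: deductible takes €1,414, €2,424 remains; coinsurance €2,424 × 50% = €1,212. Owner pays €2,626; OOP now €2,812. Plan pays €3,838 − €2,626 = €1,212.
Bill 3, €2,335: deductible already satisfied, so owner's share is 50% × €2,335 = €1,167.50. That would push OOP to €3,979.50, over the €3,950 cap, so owner pays €3,950 − €2,812 = €1,138. Insurer: €2,335 − €1,138 = €1,197.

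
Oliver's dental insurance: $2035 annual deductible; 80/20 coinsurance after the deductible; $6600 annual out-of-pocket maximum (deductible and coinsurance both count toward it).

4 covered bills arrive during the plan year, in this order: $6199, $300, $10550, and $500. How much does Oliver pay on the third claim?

$2110

Claim 1 — $6199: $2035 to deductible, leaving $4164; 20% of $4164 = $832.80. Cost to patient: $2867.80. OOP to date $2867.80.
Claim 2 — $300: 20% coinsurance on $300 = $60. Patient pays $60; OOP now $2927.80.
Claim 3 — $10550: 20% coinsurance on $10550 = $2110. Patient owes $2110 (running OOP $5037.80).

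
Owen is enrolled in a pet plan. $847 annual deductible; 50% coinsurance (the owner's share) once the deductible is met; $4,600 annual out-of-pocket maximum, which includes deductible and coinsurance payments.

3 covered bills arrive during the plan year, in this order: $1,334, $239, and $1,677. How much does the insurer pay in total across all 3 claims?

$1,201.50

Bill 1, $1,334: $847 to deductible, leaving $487; 50% of $487 = $243.50. Owner owes $1,090.50 (running OOP $1,090.50). Insurer: $1,334 − $1,090.50 = $243.50.
Bill 2, $239: deductible already satisfied, so owner's share is 50% × $239 = $119.50. Owner pays $119.50; OOP now $1,210. Insurer: $239 − $119.50 = $119.50.
Bill 3, $1,677: deductible already satisfied, so owner's share is 50% × $1,677 = $838.50. Owner owes $838.50 (running OOP $2,048.50). Plan pays $1,677 − $838.50 = $838.50.
Insurer total = bills − owner's total = $3,250 − $2,048.50 = $1,201.50.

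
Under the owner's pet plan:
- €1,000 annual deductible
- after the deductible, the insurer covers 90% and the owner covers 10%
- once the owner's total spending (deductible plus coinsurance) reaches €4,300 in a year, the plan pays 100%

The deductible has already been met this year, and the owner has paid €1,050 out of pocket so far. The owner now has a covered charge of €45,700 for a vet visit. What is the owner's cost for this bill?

With the deductible met, the entire €45,700 is subject to coinsurance.
10% of €45,700 = €4,570 falls to the owner.
That would bring total out-of-pocket to €5,620, past the €4,300 cap. The owner is capped at €4,300 − €1,050 = €3,250 on this claim.

€3,250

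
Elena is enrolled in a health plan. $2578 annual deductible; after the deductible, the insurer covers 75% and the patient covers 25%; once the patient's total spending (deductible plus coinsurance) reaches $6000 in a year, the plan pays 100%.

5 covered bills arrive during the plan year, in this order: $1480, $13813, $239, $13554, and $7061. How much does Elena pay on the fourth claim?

#1 ($1480): fully absorbed by the deductible. Patient pays $1480; OOP now $1480.
#2 ($13813): $1098 finishes the deductible; $12715 goes to coinsurance; 25% of $12715 = $3178.75. Cost to patient: $4276.75. OOP to date $5756.75.
#3 ($239): deductible already satisfied, so patient's share is 25% × $239 = $59.75. Patient pays $59.75; OOP now $5816.50.
#4 ($13554): 25% coinsurance on $13554 = $3388.50. Adding that to $5816.50 gives $9205, past the $6000 cap; patient pays only $6000 − $5816.50 = $183.50.

$183.50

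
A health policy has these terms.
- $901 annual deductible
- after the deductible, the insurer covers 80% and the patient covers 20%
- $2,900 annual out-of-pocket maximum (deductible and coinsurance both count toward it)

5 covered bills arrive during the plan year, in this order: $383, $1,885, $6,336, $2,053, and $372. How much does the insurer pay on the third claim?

$5,068.80

Claim 1 ($383): fully absorbed by the deductible. Patient pays $383; OOP now $383. Plan pays $383 − $383 = $0.
Claim 2 ($1,885): $518 to deductible, leaving $1,367; 20% of $1,367 = $273.40. Patient pays $791.40; OOP now $1,174.40. Plan pays $1,885 − $791.40 = $1,093.60.
Claim 3 ($6,336): deductible already satisfied, so patient's share is 20% × $6,336 = $1,267.20. Cost to patient: $1,267.20. OOP to date $2,441.60. Insurer: $6,336 − $1,267.20 = $5,068.80.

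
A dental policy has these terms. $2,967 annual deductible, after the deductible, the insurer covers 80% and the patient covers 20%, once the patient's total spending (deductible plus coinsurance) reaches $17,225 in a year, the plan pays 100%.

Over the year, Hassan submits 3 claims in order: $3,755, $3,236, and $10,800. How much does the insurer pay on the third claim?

$8,640

Bill 1, $3,755: deductible takes $2,967, $788 remains; coinsurance $788 × 20% = $157.60. Cost to patient: $3,124.60. OOP to date $3,124.60. Plan pays $3,755 − $3,124.60 = $630.40.
Bill 2, $3,236: deductible met; 20% of $3,236 = $647.20. Patient owes $647.20 (running OOP $3,771.80). Plan pays $3,236 − $647.20 = $2,588.80.
Bill 3, $10,800: deductible already satisfied, so patient's share is 20% × $10,800 = $2,160. Patient owes $2,160 (running OOP $5,931.80). Plan pays $10,800 − $2,160 = $8,640.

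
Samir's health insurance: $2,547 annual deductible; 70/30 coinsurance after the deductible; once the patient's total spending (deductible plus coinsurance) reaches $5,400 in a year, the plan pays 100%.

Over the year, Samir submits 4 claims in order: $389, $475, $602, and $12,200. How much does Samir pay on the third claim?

$602

Claim 1 — $389: all of it applies to the deductible. Cost to patient: $389. OOP to date $389.
Claim 2 — $475: all of it applies to the deductible. Patient owes $475 (running OOP $864).
Claim 3 — $602: entire amount goes to the deductible. Patient pays $602; OOP now $1,466.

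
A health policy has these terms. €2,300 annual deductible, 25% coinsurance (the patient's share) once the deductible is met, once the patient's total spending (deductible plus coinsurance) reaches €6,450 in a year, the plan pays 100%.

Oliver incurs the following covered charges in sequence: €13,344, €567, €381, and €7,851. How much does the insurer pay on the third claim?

€285.75

Claim 1 — €13,344: deductible takes €2,300, €11,044 remains; 25% of €11,044 = €2,761. Cost to patient: €5,061. OOP to date €5,061. Plan pays €13,344 − €5,061 = €8,283.
Claim 2 — €567: deductible already satisfied, so patient's share is 25% × €567 = €141.75. Patient pays €141.75; OOP now €5,202.75. Plan pays €567 − €141.75 = €425.25.
Claim 3 — €381: 25% coinsurance on €381 = €95.25. Patient pays €95.25; OOP now €5,298. Plan pays €381 − €95.25 = €285.75.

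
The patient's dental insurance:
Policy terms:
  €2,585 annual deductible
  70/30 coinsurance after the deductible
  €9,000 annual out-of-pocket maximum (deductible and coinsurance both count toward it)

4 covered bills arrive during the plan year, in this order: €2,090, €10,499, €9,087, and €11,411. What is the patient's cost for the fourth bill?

#1 (€2,090): all of it applies to the deductible. Cost to patient: €2,090. OOP to date €2,090.
#2 (€10,499): €495 finishes the deductible; €10,004 goes to coinsurance; patient's 30% is €3,001.20. Cost to patient: €3,496.20. OOP to date €5,586.20.
#3 (€9,087): deductible met; 30% of €9,087 = €2,726.10. Cost to patient: €2,726.10. OOP to date €8,312.30.
#4 (€11,411): deductible met; 30% of €11,411 = €3,423.30. That would push OOP to €11,735.60, over the €9,000 cap, so patient pays €9,000 − €8,312.30 = €687.70.

€687.70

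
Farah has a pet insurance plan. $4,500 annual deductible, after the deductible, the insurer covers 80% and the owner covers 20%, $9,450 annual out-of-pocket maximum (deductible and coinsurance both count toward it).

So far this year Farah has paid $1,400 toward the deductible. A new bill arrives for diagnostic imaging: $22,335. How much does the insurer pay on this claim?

$15,388

Deductible still to meet: $4,500 − $1,400 = $3,100.
The remaining $19,235 (= $22,335 − $3,100) moves to coinsurance.
Coinsurance: $19,235 × 20% = $3,847.
That puts the owner's cost at $3,100 + $3,847 = $6,947 before any cap.
Year-to-date out-of-pocket becomes $1,400 + $6,947 = $8,347, still under the $9,450 maximum, so no cap applies.
Insurer pays the balance: $22,335 − $6,947 = $15,388.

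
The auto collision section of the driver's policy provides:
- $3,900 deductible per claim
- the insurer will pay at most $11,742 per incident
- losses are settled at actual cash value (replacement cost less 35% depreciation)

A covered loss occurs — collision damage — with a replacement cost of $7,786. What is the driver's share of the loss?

At 35% depreciation, ACV = $7,786 − $2,725.10 = $5,060.90.
After the deductible, $5,060.90 − $3,900 = $1,160.90 remains.
$1,160.90 is within the $11,742 limit, so the insurer pays $1,160.90.
Out of pocket: $7,786 − $1,160.90 = $6,625.10.

$6,625.10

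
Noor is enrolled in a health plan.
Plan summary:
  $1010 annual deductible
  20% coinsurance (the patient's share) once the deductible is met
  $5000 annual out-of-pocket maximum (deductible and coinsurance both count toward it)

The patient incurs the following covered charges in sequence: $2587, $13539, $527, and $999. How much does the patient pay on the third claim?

Claim 1 — $2587: $1010 finishes the deductible; $1577 goes to coinsurance; patient's 20% is $315.40. Patient owes $1325.40 (running OOP $1325.40).
Claim 2 — $13539: deductible met; 20% of $13539 = $2707.80. Patient pays $2707.80; OOP now $4033.20.
Claim 3 — $527: deductible met; 20% of $527 = $105.40. Patient owes $105.40 (running OOP $4138.60).

$105.40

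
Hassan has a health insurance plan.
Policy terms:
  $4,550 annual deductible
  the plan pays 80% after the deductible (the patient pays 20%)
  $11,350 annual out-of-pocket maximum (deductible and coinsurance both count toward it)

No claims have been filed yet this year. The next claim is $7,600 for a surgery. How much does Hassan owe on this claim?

$5,160

The full $4,550 deductible is still open; $4,550 of this bill applies to it.
After the $4,550 deductible portion, $7,600 − $4,550 = $3,050 is subject to coinsurance.
20% of $3,050 = $610 falls to the patient.
So the patient owes $4,550 + $610 = $5,160 before any cap.
Total out-of-pocket so far would be $0 + $5,160 = $5,160, below the $11,350 cap — no reduction.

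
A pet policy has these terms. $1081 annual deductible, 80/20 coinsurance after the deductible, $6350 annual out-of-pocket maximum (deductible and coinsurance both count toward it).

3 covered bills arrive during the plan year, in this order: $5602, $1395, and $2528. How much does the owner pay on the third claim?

$505.60

#1 ($5602): deductible takes $1081, $4521 remains; coinsurance $4521 × 20% = $904.20. Owner pays $1985.20; OOP now $1985.20.
#2 ($1395): deductible met; 20% of $1395 = $279. Owner pays $279; OOP now $2264.20.
#3 ($2528): deductible already satisfied, so owner's share is 20% × $2528 = $505.60. Owner owes $505.60 (running OOP $2769.80).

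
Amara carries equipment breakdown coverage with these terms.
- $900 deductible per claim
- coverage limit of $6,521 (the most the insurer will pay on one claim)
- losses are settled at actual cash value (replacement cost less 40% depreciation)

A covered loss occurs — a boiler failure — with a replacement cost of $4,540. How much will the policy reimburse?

$1,824

Depreciate 40%: the covered value is $4,540 × 0.6 = $2,724.
Subtract the deductible: $2,724 − $900 = $1,824.
$1,824 ≤ $6,521, so the limit doesn't bind; insurer pays $1,824.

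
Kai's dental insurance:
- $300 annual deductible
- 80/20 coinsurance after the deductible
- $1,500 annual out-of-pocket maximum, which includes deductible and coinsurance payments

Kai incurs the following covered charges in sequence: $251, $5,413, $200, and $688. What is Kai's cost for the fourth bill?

#1 ($251): all of it applies to the deductible. Patient owes $251 (running OOP $251).
#2 ($5,413): $49 finishes the deductible; $5,364 goes to coinsurance; patient's 20% is $1,072.80. Patient pays $1,121.80; OOP now $1,372.80.
#3 ($200): deductible already satisfied, so patient's share is 20% × $200 = $40. Patient owes $40 (running OOP $1,412.80).
#4 ($688): 20% coinsurance on $688 = $137.60. OOP would hit $1,550.40 > $1,500, so the cap limits the patient to $1,500 − $1,412.80 = $87.20.

$87.20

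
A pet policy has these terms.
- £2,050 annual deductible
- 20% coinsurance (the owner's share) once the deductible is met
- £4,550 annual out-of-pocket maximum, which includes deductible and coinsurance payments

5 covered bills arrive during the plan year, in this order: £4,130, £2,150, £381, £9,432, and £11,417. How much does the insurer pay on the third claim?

£304.80

Claim 1 — £4,130: £2,050 finishes the deductible; £2,080 goes to coinsurance; 20% of £2,080 = £416. Cost to owner: £2,466. OOP to date £2,466. Insurer: £4,130 − £2,466 = £1,664.
Claim 2 — £2,150: deductible already satisfied, so owner's share is 20% × £2,150 = £430. Cost to owner: £430. OOP to date £2,896. Insurer: £2,150 − £430 = £1,720.
Claim 3 — £381: deductible already satisfied, so owner's share is 20% × £381 = £76.20. Cost to owner: £76.20. OOP to date £2,972.20. Plan pays £381 − £76.20 = £304.80.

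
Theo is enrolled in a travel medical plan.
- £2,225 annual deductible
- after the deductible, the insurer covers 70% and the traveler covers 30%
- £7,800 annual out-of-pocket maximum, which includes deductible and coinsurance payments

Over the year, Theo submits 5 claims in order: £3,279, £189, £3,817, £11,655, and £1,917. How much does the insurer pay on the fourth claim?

£8,158.50

Claim 1 (£3,279): £2,225 to deductible, leaving £1,054; traveler's 30% is £316.20. Traveler pays £2,541.20; OOP now £2,541.20. Plan pays £3,279 − £2,541.20 = £737.80.
Claim 2 (£189): deductible met; 30% of £189 = £56.70. Cost to traveler: £56.70. OOP to date £2,597.90. Insurer: £189 − £56.70 = £132.30.
Claim 3 (£3,817): 30% coinsurance on £3,817 = £1,145.10. Traveler pays £1,145.10; OOP now £3,743. Insurer: £3,817 − £1,145.10 = £2,671.90.
Claim 4 (£11,655): deductible met; 30% of £11,655 = £3,496.50. Cost to traveler: £3,496.50. OOP to date £7,239.50. Insurer: £11,655 − £3,496.50 = £8,158.50.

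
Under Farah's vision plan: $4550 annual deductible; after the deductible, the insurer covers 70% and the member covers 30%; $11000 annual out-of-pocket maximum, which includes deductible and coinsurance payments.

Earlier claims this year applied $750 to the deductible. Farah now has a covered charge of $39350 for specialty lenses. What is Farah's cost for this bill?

$750 of the $4550 deductible is already met, leaving $3800.
That leaves $39350 − $3800 = $35550 for coinsurance.
Member's 30% share of $35550 is $10665.
Member responsibility before any cap: $3800 + $10665 = $14465.
That would bring total out-of-pocket to $15215, past the $11000 cap. The member is capped at $11000 − $750 = $10250 on this claim.

$10250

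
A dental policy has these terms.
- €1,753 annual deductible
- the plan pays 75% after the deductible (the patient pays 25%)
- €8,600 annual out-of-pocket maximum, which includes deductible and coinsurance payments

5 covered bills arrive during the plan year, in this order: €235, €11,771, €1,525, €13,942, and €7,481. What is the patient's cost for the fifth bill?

Claim 1 (€235): all of it applies to the deductible. Cost to patient: €235. OOP to date €235.
Claim 2 (€11,771): €1,518 finishes the deductible; €10,253 goes to coinsurance; 25% of €10,253 = €2,563.25. Patient pays €4,081.25; OOP now €4,316.25.
Claim 3 (€1,525): deductible already satisfied, so patient's share is 25% × €1,525 = €381.25. Cost to patient: €381.25. OOP to date €4,697.50.
Claim 4 (€13,942): deductible already satisfied, so patient's share is 25% × €13,942 = €3,485.50. Patient owes €3,485.50 (running OOP €8,183).
Claim 5 (€7,481): deductible met; 25% of €7,481 = €1,870.25. OOP would hit €10,053.25 > €8,600, so the cap limits the patient to €8,600 − €8,183 = €417.

€417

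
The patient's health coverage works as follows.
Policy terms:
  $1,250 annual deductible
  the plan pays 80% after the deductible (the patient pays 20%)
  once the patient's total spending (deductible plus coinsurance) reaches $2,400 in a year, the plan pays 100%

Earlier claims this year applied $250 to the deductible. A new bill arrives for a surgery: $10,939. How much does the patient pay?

Remaining deductible: $1,250 − $250 = $1,000.
The remaining $9,939 (= $10,939 − $1,000) moves to coinsurance.
Coinsurance: $9,939 × 20% = $1,987.80.
Patient responsibility before any cap: $1,000 + $1,987.80 = $2,987.80.
Adding $2,987.80 to the $250 already spent would give $3,237.80, which exceeds the $2,400 cap; the patient pays just $2,400 − $250 = $2,150.

$2,150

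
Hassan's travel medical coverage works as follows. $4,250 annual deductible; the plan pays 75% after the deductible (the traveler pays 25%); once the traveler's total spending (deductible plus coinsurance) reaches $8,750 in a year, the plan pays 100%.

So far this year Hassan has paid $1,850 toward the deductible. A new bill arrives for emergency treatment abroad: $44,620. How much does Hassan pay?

Deductible still to meet: $4,250 − $1,850 = $2,400.
After the $2,400 deductible portion, $44,620 − $2,400 = $42,220 is subject to coinsurance.
25% of $42,220 = $10,555 falls to the traveler.
Traveler responsibility before any cap: $2,400 + $10,555 = $12,955.
Adding $12,955 to the $1,850 already spent would give $14,805, which exceeds the $8,750 cap; the traveler pays just $8,750 − $1,850 = $6,900.

$6,900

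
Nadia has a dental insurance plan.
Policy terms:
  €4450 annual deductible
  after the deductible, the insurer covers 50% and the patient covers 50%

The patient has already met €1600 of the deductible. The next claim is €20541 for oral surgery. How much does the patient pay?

€11695.50

€1600 of the €4450 deductible is already met, leaving €2850.
That leaves €20541 − €2850 = €17691 for coinsurance.
50% of €17691 = €8845.50 falls to the patient.
So the patient owes €2850 + €8845.50 = €11695.50.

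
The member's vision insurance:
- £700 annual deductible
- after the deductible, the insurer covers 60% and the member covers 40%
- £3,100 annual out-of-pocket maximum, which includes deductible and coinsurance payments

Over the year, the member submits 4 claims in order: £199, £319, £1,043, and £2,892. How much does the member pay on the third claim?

£526.40

Bill 1, £199: fully absorbed by the deductible. Cost to member: £199. OOP to date £199.
Bill 2, £319: entire amount goes to the deductible. Member owes £319 (running OOP £518).
Bill 3, £1,043: £182 to deductible, leaving £861; member's 40% is £344.40. Cost to member: £526.40. OOP to date £1,044.40.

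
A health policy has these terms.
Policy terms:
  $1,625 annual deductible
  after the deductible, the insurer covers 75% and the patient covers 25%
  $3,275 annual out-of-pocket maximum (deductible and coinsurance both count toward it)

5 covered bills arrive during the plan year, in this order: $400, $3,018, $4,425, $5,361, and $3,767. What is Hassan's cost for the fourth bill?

$95.50

Claim 1 — $400: entire amount goes to the deductible. Patient owes $400 (running OOP $400).
Claim 2 — $3,018: $1,225 to deductible, leaving $1,793; 25% of $1,793 = $448.25. Cost to patient: $1,673.25. OOP to date $2,073.25.
Claim 3 — $4,425: deductible already satisfied, so patient's share is 25% × $4,425 = $1,106.25. Patient pays $1,106.25; OOP now $3,179.50.
Claim 4 — $5,361: deductible met; 25% of $5,361 = $1,340.25. Adding that to $3,179.50 gives $4,519.75, past the $3,275 cap; patient pays only $3,275 − $3,179.50 = $95.50.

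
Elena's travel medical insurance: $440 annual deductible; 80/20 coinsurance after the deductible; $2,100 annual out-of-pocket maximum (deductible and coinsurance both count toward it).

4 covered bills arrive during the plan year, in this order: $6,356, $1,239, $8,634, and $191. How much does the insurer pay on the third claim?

$8,405

Claim 1 — $6,356: $440 to deductible, leaving $5,916; traveler's 20% is $1,183.20. Traveler pays $1,623.20; OOP now $1,623.20. Insurer: $6,356 − $1,623.20 = $4,732.80.
Claim 2 — $1,239: deductible already satisfied, so traveler's share is 20% × $1,239 = $247.80. Traveler owes $247.80 (running OOP $1,871). Plan pays $1,239 − $247.80 = $991.20.
Claim 3 — $8,634: deductible met; 20% of $8,634 = $1,726.80. That would push OOP to $3,597.80, over the $2,100 cap, so traveler pays $2,100 − $1,871 = $229. Insurer: $8,634 − $229 = $8,405.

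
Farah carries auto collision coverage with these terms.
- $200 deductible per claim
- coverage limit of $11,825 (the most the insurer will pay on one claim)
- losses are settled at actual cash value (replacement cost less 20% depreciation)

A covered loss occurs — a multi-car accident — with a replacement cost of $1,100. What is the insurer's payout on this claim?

Actual cash value after 20% depreciation: $1,100 × 80% = $880.
After the deductible, $880 − $200 = $680 remains.
That's under the $11,825 cap, so the insurer reimburses the full $680.

$680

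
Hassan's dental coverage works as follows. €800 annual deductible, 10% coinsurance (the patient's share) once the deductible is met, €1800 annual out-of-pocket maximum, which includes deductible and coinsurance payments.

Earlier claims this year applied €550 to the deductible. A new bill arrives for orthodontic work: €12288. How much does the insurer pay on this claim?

€550 of the €800 deductible is already met, leaving €250.
The remaining €12038 (= €12288 − €250) moves to coinsurance.
Coinsurance: €12038 × 10% = €1203.80.
So the patient owes €250 + €1203.80 = €1453.80 before any cap.
Year-to-date out-of-pocket would reach €550 + €1453.80 = €2003.80, above the €1800 maximum, so the patient pays only €1800 − €550 = €1250.
The plan picks up €12288 − €1250 = €11038.

€11038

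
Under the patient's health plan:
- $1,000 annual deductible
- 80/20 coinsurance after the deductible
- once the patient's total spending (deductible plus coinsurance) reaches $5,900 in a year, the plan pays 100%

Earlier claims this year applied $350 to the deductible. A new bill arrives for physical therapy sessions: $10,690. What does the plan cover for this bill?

$350 of the $1,000 deductible is already met, leaving $650.
After the $650 deductible portion, $10,690 − $650 = $10,040 is subject to coinsurance.
Patient's 20% share of $10,040 is $2,008.
So the patient owes $650 + $2,008 = $2,658 before any cap.
Year-to-date out-of-pocket becomes $350 + $2,658 = $3,008, still under the $5,900 maximum, so no cap applies.
The insurer covers the remainder: $10,690 − $2,658 = $8,032.

$8,032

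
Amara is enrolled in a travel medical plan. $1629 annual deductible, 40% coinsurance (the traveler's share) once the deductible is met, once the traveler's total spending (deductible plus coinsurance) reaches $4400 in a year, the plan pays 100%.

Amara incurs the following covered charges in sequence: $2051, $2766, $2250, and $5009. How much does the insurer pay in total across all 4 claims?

$7676

Bill 1, $2051: $1629 to deductible, leaving $422; coinsurance $422 × 40% = $168.80. Traveler owes $1797.80 (running OOP $1797.80). Plan pays $2051 − $1797.80 = $253.20.
Bill 2, $2766: deductible met; 40% of $2766 = $1106.40. Traveler owes $1106.40 (running OOP $2904.20). Plan pays $2766 − $1106.40 = $1659.60.
Bill 3, $2250: 40% coinsurance on $2250 = $900. Cost to traveler: $900. OOP to date $3804.20. Insurer: $2250 − $900 = $1350.
Bill 4, $5009: deductible met; 40% of $5009 = $2003.60. Adding that to $3804.20 gives $5807.80, past the $4400 cap; traveler pays only $4400 − $3804.20 = $595.80. Insurer: $5009 − $595.80 = $4413.20.
Insurer total = bills − traveler's total = $12076 − $4400 = $7676.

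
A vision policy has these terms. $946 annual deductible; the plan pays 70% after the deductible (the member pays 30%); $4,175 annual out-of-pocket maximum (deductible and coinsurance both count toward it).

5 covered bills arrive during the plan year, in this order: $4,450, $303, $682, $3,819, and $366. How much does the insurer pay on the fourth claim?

Claim 1 ($4,450): $946 finishes the deductible; $3,504 goes to coinsurance; 30% of $3,504 = $1,051.20. Member pays $1,997.20; OOP now $1,997.20. Plan pays $4,450 − $1,997.20 = $2,452.80.
Claim 2 ($303): deductible already satisfied, so member's share is 30% × $303 = $90.90. Member pays $90.90; OOP now $2,088.10. Plan pays $303 − $90.90 = $212.10.
Claim 3 ($682): 30% coinsurance on $682 = $204.60. Member owes $204.60 (running OOP $2,292.70). Insurer: $682 − $204.60 = $477.40.
Claim 4 ($3,819): 30% coinsurance on $3,819 = $1,145.70. Member pays $1,145.70; OOP now $3,438.40. Insurer: $3,819 − $1,145.70 = $2,673.30.

$2,673.30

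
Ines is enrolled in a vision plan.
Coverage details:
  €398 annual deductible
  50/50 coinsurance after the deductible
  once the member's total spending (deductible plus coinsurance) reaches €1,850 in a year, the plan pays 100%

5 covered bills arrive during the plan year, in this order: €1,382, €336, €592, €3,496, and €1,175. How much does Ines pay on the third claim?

#1 (€1,382): €398 finishes the deductible; €984 goes to coinsurance; 50% of €984 = €492. Member owes €890 (running OOP €890).
#2 (€336): 50% coinsurance on €336 = €168. Cost to member: €168. OOP to date €1,058.
#3 (€592): 50% coinsurance on €592 = €296. Cost to member: €296. OOP to date €1,354.

€296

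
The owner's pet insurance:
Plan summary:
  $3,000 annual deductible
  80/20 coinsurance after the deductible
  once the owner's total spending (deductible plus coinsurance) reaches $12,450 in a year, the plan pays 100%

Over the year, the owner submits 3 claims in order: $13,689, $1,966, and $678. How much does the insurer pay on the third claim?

$542.40

Claim 1 — $13,689: $3,000 to deductible, leaving $10,689; owner's 20% is $2,137.80. Cost to owner: $5,137.80. OOP to date $5,137.80. Insurer: $13,689 − $5,137.80 = $8,551.20.
Claim 2 — $1,966: 20% coinsurance on $1,966 = $393.20. Owner pays $393.20; OOP now $5,531. Insurer: $1,966 − $393.20 = $1,572.80.
Claim 3 — $678: 20% coinsurance on $678 = $135.60. Owner owes $135.60 (running OOP $5,666.60). Insurer: $678 − $135.60 = $542.40.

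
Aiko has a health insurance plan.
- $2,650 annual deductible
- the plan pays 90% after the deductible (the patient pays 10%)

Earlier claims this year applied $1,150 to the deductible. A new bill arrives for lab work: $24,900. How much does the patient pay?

$3,840

Remaining deductible: $2,650 − $1,150 = $1,500.
The remaining $23,400 (= $24,900 − $1,500) moves to coinsurance.
Patient's 10% share of $23,400 is $2,340.
So the patient owes $1,500 + $2,340 = $3,840.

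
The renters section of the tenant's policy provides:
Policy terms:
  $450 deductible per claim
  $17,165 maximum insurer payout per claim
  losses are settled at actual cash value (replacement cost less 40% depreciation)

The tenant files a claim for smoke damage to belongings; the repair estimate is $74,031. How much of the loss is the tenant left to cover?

$56,866

Actual cash value after 40% depreciation: $74,031 × 60% = $44,418.60.
Less the $450 deductible: $44,418.60 − $450 = $43,968.60.
Since $43,968.60 > $17,165, the payout is capped at $17,165.
The tenant bears the rest of the original loss: $74,031 − $17,165 = $56,866.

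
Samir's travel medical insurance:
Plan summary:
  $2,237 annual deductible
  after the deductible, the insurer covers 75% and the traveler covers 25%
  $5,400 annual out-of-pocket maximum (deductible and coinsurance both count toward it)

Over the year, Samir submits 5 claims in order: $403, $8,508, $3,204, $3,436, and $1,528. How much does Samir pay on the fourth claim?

$693.50

#1 ($403): entire amount goes to the deductible. Traveler owes $403 (running OOP $403).
#2 ($8,508): $1,834 to deductible, leaving $6,674; traveler's 25% is $1,668.50. Traveler pays $3,502.50; OOP now $3,905.50.
#3 ($3,204): deductible already satisfied, so traveler's share is 25% × $3,204 = $801. Traveler pays $801; OOP now $4,706.50.
#4 ($3,436): deductible already satisfied, so traveler's share is 25% × $3,436 = $859. That would push OOP to $5,565.50, over the $5,400 cap, so traveler pays $5,400 − $4,706.50 = $693.50.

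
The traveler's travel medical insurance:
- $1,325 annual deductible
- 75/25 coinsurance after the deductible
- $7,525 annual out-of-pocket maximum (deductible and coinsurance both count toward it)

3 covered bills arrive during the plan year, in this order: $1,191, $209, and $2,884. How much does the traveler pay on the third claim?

#1 ($1,191): entire amount goes to the deductible. Traveler pays $1,191; OOP now $1,191.
#2 ($209): $134 finishes the deductible; $75 goes to coinsurance; 25% of $75 = $18.75. Traveler pays $152.75; OOP now $1,343.75.
#3 ($2,884): deductible already satisfied, so traveler's share is 25% × $2,884 = $721. Traveler pays $721; OOP now $2,064.75.

$721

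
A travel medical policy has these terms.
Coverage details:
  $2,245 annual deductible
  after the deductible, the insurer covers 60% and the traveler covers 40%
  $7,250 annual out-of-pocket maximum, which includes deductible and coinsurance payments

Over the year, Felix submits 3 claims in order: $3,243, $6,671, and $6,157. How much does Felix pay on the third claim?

$1,937.40

Claim 1 ($3,243): $2,245 finishes the deductible; $998 goes to coinsurance; coinsurance $998 × 40% = $399.20. Traveler owes $2,644.20 (running OOP $2,644.20).
Claim 2 ($6,671): deductible already satisfied, so traveler's share is 40% × $6,671 = $2,668.40. Cost to traveler: $2,668.40. OOP to date $5,312.60.
Claim 3 ($6,157): deductible met; 40% of $6,157 = $2,462.80. Adding that to $5,312.60 gives $7,775.40, past the $7,250 cap; traveler pays only $7,250 − $5,312.60 = $1,937.40.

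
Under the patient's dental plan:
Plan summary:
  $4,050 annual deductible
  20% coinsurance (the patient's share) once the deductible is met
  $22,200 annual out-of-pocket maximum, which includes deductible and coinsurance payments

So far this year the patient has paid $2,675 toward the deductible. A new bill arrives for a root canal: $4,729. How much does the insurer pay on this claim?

$2,675 of the $4,050 deductible is already met, leaving $1,375.
After the $1,375 deductible portion, $4,729 − $1,375 = $3,354 is subject to coinsurance.
Patient's 20% share of $3,354 is $670.80.
Patient responsibility before any cap: $1,375 + $670.80 = $2,045.80.
Year-to-date out-of-pocket becomes $2,675 + $2,045.80 = $4,720.80, still under the $22,200 maximum, so no cap applies.
Insurer pays the balance: $4,729 − $2,045.80 = $2,683.20.

$2,683.20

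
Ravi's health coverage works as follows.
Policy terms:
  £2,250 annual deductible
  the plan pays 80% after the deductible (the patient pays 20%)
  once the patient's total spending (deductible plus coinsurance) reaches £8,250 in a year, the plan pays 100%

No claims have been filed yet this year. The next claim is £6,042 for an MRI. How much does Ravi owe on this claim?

£3,008.40

Nothing has been paid toward the £2,250 deductible, so the first £2,250 of this charge is applied there.
That leaves £6,042 − £2,250 = £3,792 for coinsurance.
Patient's 20% share of £3,792 is £758.40.
That puts the patient's cost at £2,250 + £758.40 = £3,008.40 before any cap.
Total out-of-pocket so far would be £0 + £3,008.40 = £3,008.40, below the £8,250 cap — no reduction.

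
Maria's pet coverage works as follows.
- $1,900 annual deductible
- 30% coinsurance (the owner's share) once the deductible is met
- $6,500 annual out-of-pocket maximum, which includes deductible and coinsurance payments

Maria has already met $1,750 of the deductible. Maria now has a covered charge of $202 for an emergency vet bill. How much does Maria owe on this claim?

$165.60

Deductible still to meet: $1,900 − $1,750 = $150.
The remaining $52 (= $202 − $150) moves to coinsurance.
Coinsurance: $52 × 30% = $15.60.
So the owner owes $150 + $15.60 = $165.60 before any cap.
Total out-of-pocket so far would be $1,750 + $165.60 = $1,915.60, below the $6,500 cap — no reduction.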